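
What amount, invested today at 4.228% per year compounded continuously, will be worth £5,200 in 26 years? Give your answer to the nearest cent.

P = A·e^(−rt) = 5,200·e^(−1.09928).
e^(−1.09928) ≈ 0.3331108372, so P ≈ 1,732.1764.

£1,732.18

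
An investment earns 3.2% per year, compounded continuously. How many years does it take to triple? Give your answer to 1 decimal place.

34.3 years

e^(0.032t) = 3, so 0.032t = ln 3 ≈ 1.0986.
t ≈ 1.0986/0.032 ≈ 34.3316.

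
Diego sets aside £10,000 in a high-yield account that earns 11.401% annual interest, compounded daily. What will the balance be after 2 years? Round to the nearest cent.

£12,560.66

Growth factor = (1 + 0.11401/365)^730 ≈ 1.2560657252.
A ≈ 10,000 × 1.2560657252 ≈ 12,560.6573.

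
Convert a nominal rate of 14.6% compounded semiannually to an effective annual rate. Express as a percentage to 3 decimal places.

EAR = (1 + 14.6%/2)^2 − 1 = (1 + 0.073)^2 − 1.
(1 + 0.073)^2 ≈ 1.151329, so EAR ≈ 15.13290%.

15.133%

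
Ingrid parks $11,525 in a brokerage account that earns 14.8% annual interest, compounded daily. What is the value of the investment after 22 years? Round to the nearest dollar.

Growth factor = (1 + 0.148/365)^8030 ≈ 25.928430201.
A ≈ 11,525 × 25.928430201 ≈ 298,825.1581.

$298,825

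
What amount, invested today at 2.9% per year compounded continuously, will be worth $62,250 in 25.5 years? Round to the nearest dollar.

$29,715

P = A·e^(−rt) = 62,250·e^(−0.7395).
e^(−0.7395) ≈ 0.47735253213, so P ≈ 29,715.1951.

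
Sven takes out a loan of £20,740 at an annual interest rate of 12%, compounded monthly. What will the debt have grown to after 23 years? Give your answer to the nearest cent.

£323,227.21

Growth factor = (1 + 0.01)^276 ≈ 15.5847257416.
A ≈ 20,740 × 15.5847257416 ≈ 323,227.2119.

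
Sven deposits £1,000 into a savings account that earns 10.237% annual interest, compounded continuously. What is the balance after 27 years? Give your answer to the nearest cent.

A = P·e^(rt) = 1,000·e^(0.10237·27) = 1,000·e^2.76399.
e^2.76399 ≈ 15.863010257, so A ≈ 15,863.0103.

£15,863.01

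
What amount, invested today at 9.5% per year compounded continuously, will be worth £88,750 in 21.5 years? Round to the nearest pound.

P = A·e^(−rt) = 88,750·e^(−2.0425).
e^(−2.0425) ≈ 0.1297040451, so P ≈ 11,511.2340.

£11,511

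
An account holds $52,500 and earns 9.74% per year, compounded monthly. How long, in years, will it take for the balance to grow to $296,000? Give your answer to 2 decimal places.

17.83 years

(1 + 0.00811667)^(12t) = 296,000/52,500 = 5.6381.
12t·ln(1 + 0.00811667) = ln(5.6381); 12t = 1.7295/0.0080839 ≈ 213.9494.
t ≈ 17.8291 years.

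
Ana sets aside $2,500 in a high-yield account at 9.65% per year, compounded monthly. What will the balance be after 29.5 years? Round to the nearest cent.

Periodic rate = 9.65%/12 = 0.00804167; periods = 12·29.5 = 354.
A = 2,500·(1 + 0.0965/12)^354 ≈ 2,500·17.036612248 ≈ 42,591.5306.

$42,591.53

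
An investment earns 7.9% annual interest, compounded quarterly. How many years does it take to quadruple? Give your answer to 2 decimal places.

17.72 years

(1 + 0.01975)^(4t) = 4.
4t = ln 4 / ln(1 + 0.01975) ≈ 1.3863/0.0195575 ≈ 70.8830.
t ≈ 17.7208.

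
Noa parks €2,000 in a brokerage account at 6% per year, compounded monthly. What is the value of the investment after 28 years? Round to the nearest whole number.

€10,686

Periodic rate = 6%/12 = 0.005; periods = 12·28 = 336.
A = 2,000·(1 + 0.005)^336 ≈ 2,000·5.3431424181 ≈ 10,686.2848.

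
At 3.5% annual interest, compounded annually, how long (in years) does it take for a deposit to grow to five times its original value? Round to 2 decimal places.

(1 + 0.035)^t = 5.
t = ln 5 / ln(1 + 0.035) ≈ 1.6094/0.0344014 ≈ 46.7840.

46.78 years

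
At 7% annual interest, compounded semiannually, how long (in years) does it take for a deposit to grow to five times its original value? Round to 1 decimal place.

23.4 years

(1 + 0.035)^(2t) = 5.
2t = ln 5 / ln(1 + 0.035) ≈ 1.6094/0.0344014 ≈ 46.7840.
t ≈ 23.3920.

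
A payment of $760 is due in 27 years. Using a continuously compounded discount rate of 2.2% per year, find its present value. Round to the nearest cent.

$419.61

P = A·e^(−rt) = 760·e^(−0.594).
e^(−0.594) ≈ 0.552114404, so P ≈ 419.6069.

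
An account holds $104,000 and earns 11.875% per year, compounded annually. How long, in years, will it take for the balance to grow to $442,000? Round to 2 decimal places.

(1 + 0.11875)^t = 442,000/104,000 = 4.25.
t·ln(1 + 0.11875) = ln(4.25); t = 1.4469/0.112212 ≈ 12.8945.

12.89 years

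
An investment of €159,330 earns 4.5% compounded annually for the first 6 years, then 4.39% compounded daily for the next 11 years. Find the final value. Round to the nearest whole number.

After 6 years at 4.5%: 159,330 × 1.30226012485 ≈ 207,489.1057.
Then 11 years at 4.39%: 207,489.1057 × 1.62072075724 ≈ 336,281.9005.

€336,282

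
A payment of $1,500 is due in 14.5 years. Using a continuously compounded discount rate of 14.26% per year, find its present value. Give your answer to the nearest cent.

$189.71

P = A·e^(−rt) = 1,500·e^(−2.0677).
e^(−2.0677) ≈ 0.126476343, so P ≈ 189.7145.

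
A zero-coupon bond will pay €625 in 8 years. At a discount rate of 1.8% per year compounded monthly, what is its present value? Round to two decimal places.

Periodic rate = 1.8%/12 = 0.0015; 96 periods.
P = 625/(1 + 0.0015)^96 ≈ 625/1.15475951 ≈ 541.2382.

€541.24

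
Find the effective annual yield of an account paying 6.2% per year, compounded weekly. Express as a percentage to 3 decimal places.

One year is 52 periods at 0.00119231 each: (1 + 0.00119231)^52 ≈ 1.063923.
EAR = 1.063923 − 1 ≈ 6.39231%.

6.392%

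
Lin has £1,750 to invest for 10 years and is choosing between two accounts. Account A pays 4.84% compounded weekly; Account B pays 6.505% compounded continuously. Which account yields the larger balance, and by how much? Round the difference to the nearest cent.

A: (1 + 0.0484/52)^520 ≈ 1.62218644, so 1,750 × 1.62218644 ≈ 2,838.8263.
B: e^(0.06505·10) = e^0.6505 ≈ 1.916498839, so 1,750 × 1.916498839 ≈ 3,353.8730.
Difference ≈ 515.0467 in favor of B.

Account B, by £515.05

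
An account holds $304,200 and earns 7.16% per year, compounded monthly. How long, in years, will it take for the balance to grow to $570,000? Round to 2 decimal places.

We need (1 + 0.00596667)^(12t) = 1.8738, so 12t = ln 1.8738 / ln 1.005967 ≈ 105.5568.
t ≈ 105.5568/12 = 8.7964 years.

8.80 years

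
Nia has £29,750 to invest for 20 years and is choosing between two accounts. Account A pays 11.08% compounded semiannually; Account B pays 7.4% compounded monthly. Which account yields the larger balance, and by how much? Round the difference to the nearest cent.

Account A, by £127,043.01

A: (1 + 0.0554)^40 ≈ 8.64337973688, so 29,750 × 8.64337973688 ≈ 257,140.5472.
B: (1 + 0.074/12)^240 ≈ 4.37302653661, so 29,750 × 4.37302653661 ≈ 130,097.5395.
Difference ≈ 127,043.0077 in favor of A.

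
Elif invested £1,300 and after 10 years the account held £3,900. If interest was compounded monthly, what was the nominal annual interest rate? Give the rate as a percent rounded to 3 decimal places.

11.037%

(1 + r/12)^120 = 3,900/1,300 = 3.
1 + r/12 = 3^(1/120) ≈ 1.009197, so r/12 ≈ 0.00919714.
r ≈ 12·0.00919714 = 11.03657%.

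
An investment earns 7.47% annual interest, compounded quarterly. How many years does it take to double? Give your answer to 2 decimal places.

9.37 years

(1 + 0.018675)^(4t) = 2.
4t = ln 2 / ln(1 + 0.018675) ≈ 0.69315/0.0185028 ≈ 37.4618.
t ≈ 9.3655.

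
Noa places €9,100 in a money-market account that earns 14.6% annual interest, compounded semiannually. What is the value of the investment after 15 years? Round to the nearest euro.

Periodic rate = 14.6%/2 = 0.073; periods = 2·15 = 30.
A = 9,100·(1 + 0.073)^30 ≈ 9,100·8.2792626248 ≈ 75,341.2899.

€75,341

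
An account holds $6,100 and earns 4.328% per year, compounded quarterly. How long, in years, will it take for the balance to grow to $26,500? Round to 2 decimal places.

34.12 years

We need (1 + 0.01082)^(4t) = 4.3443, so 4t = ln 4.3443 / ln 1.01082 ≈ 136.4869.
t ≈ 136.4869/4 = 34.1217 years.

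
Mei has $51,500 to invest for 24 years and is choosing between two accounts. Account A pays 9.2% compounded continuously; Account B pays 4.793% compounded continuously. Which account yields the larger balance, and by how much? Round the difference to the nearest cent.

Account A, by $305,822.42

A: e^(0.092·24) = e^2.208 ≈ 9.09750317954, so 51,500 × 9.09750317954 ≈ 468,521.4137.
B: e^(0.04793·24) = e^1.15032 ≈ 3.15920369314, so 51,500 × 3.15920369314 ≈ 162,698.9902.
Difference ≈ 305,822.4235 in favor of A.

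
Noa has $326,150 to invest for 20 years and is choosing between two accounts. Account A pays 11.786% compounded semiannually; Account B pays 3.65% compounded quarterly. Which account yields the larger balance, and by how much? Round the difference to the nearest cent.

Account A, by $2,547,315.26

Account A growth factor: (1 + 0.05893)^40 ≈ 9.878479208091; balance ≈ 3,221,865.9937.
Account B growth factor: (1 + 0.009125)^80 ≈ 2.06822240881; balance ≈ 674,550.7386.
Account A is larger by 2,547,315.2551.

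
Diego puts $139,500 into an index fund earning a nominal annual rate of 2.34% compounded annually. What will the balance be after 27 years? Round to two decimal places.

$260,495.57

Growth factor = (1 + 0.0234)^27 ≈ 1.86735178516.
A ≈ 139,500 × 1.86735178516 ≈ 260,495.5740.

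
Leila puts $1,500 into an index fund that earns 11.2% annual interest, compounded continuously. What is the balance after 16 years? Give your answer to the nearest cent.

$9,002.17

A = P·e^(rt) = 1,500·e^(0.112·16) = 1,500·e^1.792.
e^1.792 ≈ 6.001443358, so A ≈ 9,002.1650.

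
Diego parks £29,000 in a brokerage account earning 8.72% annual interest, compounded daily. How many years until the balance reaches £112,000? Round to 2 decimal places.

15.50 years

We need (1 + 0.000238904)^(365t) = 3.8621, so 365t = ln 3.8621 / ln 1.000239 ≈ 5656.5140.
t ≈ 5656.5140/365 = 15.4973 years.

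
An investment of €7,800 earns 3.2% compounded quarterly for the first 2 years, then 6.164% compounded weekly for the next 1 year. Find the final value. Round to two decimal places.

€8,841.64

Phase 1: 7,800·(1 + 0.008)^8 ≈ 8,313.4035.
Phase 2: 8,313.4035·(1 + 0.06164/52)^52 ≈ 8,841.6418.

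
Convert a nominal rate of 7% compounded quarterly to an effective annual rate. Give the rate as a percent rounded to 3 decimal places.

EAR = (1 + 7%/4)^4 − 1 = (1 + 0.0175)^4 − 1.
(1 + 0.0175)^4 ≈ 1.071859, so EAR ≈ 7.18590%.

7.186%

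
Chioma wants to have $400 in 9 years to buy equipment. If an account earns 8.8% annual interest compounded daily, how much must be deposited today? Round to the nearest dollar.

Growth factor = (1 + 0.088/365)^3285 ≈ 2.20759688.
P = 400/2.20759688 ≈ 181.1925.

$181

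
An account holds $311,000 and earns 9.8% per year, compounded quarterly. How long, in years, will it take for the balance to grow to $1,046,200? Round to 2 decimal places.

12.53 years

We need (1 + 0.0245)^(4t) = 3.364, so 4t = ln 3.364 / ln 1.0245 ≈ 50.1195.
t ≈ 50.1195/4 = 12.5299 years.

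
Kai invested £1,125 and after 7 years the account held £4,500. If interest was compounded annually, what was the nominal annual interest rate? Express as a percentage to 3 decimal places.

21.901%

(1 + r)^7 = 4,500/1,125 = 4.
1 + r = 4^(1/7) ≈ 1.219014, so r ≈ 0.219014.
r ≈ 21.90137%.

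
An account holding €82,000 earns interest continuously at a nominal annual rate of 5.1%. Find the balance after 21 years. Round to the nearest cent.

€239,300.30

A = P·e^(rt) = 82,000·e^(0.051·21) = 82,000·e^1.071.
e^1.071 ≈ 2.91829633765, so A ≈ 239,300.2997.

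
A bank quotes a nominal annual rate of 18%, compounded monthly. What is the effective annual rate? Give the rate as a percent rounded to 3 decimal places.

EAR = (1 + 18%/12)^12 − 1 = (1 + 0.015)^12 − 1.
(1 + 0.015)^12 ≈ 1.195618, so EAR ≈ 19.56182%.

19.562%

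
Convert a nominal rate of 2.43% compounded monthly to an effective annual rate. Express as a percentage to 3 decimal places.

One year is 12 periods at 0.002025 each: (1 + 0.002025)^12 ≈ 1.024572.
EAR = 1.024572 − 1 ≈ 2.45725%.

2.457%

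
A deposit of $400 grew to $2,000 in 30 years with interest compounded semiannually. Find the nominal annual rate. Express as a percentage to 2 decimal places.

5.44%

The 60-period growth factor is 2,000/400 = 5.
r/2 = 5^(1/60) − 1 ≈ 0.027187, so r ≈ 2·0.027187 = 5.43739%.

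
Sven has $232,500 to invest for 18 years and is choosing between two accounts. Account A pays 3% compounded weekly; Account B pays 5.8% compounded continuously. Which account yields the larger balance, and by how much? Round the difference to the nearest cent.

Account B, by $261,519.92

Account A growth factor: (1 + 0.03/52)^936 ≈ 1.71573968468; balance ≈ 398,909.4767.
Account B growth factor: e^(0.058·18) = e^1.044 ≈ 2.84055654635; balance ≈ 660,429.3970.
Account B is larger by 261,519.9203.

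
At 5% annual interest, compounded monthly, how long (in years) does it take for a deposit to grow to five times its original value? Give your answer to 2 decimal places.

(1 + 0.00416667)^(12t) = 5.
12t = ln 5 / ln(1 + 0.00416667) ≈ 1.6094/0.00415801 ≈ 387.0693.
t ≈ 32.2558.

32.26 years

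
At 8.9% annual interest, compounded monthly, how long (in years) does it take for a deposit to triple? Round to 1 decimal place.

(1 + 0.00741667)^(12t) = 3.
12t = ln 3 / ln(1 + 0.00741667) ≈ 1.0986/0.0073893 ≈ 148.6761.
t ≈ 12.3897.

12.4 years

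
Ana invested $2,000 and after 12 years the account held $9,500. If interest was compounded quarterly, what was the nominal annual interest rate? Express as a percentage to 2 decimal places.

13.20%

(1 + r/4)^48 = 9,500/2,000 = 4.75.
1 + r/4 = 4.75^(1/48) ≈ 1.032994, so r/4 ≈ 0.032994.
r ≈ 4·0.032994 = 13.19759%.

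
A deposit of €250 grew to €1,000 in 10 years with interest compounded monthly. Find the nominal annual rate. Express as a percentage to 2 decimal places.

13.94%

The 120-period growth factor is 1,000/250 = 4.
r/12 = 4^(1/120) − 1 ≈ 0.0116194, so r ≈ 12·0.0116194 = 13.94333%.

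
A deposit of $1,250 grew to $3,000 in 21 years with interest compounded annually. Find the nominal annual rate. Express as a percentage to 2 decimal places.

4.26%

The 21-period growth factor is 3,000/1,250 = 2.4.
r = 2.4^(1/21) − 1 ≈ 0.0425702, i.e. 4.25702%.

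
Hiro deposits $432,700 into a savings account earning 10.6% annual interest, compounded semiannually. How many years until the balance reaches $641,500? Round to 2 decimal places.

We need (1 + 0.053)^(2t) = 1.4826, so 2t = ln 1.4826 / ln 1.053 ≈ 7.6247.
t ≈ 7.6247/2 = 3.8124 years.

3.81 years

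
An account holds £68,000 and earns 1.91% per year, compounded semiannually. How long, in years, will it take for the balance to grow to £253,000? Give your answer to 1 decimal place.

We need (1 + 0.00955)^(2t) = 3.7206, so 2t = ln 3.7206 / ln 1.00955 ≈ 138.2351.
t ≈ 138.2351/2 = 69.1176 years.

69.1 years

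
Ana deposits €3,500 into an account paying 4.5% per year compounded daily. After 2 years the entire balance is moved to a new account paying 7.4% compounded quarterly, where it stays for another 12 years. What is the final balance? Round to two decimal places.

Phase 1: 3,500·(1 + 0.045/365)^730 ≈ 3,829.5887.
Phase 2: 3,829.5887·(1 + 0.0185)^48 ≈ 9,231.7012.

€9,231.70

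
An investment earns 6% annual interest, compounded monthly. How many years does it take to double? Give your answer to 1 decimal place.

11.6 years

(1 + 0.005)^(12t) = 2.
12t = ln 2 / ln(1 + 0.005) ≈ 0.69315/0.00498754 ≈ 138.9757.
t ≈ 11.5813.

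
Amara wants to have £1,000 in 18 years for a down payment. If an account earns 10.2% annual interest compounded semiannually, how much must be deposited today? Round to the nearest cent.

£166.84

Periodic rate = 10.2%/2 = 0.051; 36 periods.
P = 1,000/(1 + 0.051)^36 ≈ 1,000/5.9937383 ≈ 166.8408.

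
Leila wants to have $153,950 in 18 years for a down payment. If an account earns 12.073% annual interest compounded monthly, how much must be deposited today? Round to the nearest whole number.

Periodic rate = 12.073%/12 = 0.0100608; 216 periods.
P = 153,950/(1 + 0.12073/12)^216 ≈ 153,950/8.69093886803 ≈ 17,713.8514.

$17,714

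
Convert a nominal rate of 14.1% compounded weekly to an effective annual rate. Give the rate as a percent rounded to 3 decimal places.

EAR = (1 + 14.1%/52)^52 − 1 = (1 + 0.00271154)^52 − 1.
(1 + 0.00271154)^52 ≈ 1.151205, so EAR ≈ 15.12050%.

15.120%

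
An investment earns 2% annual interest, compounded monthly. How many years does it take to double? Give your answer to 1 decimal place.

(1 + 0.00166667)^(12t) = 2.
12t = ln 2 / ln(1 + 0.00166667) ≈ 0.69315/0.00166528 ≈ 416.2348.
t ≈ 34.6862.

34.7 years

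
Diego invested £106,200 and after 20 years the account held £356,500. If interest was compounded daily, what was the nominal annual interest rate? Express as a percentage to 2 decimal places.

6.06%

The 7300-period growth factor is 356,500/106,200 = 3.35687.
r/365 = 3.35687^(1/7300) − 1 ≈ 0.000165906, so r ≈ 365·0.000165906 = 6.05555%.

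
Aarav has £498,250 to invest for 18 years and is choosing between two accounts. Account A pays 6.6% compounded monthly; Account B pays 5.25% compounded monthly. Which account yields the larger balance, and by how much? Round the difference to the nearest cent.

Account A growth factor: (1 + 0.0055)^216 ≈ 3.269852673122; balance ≈ 1,629,204.0944.
Account B growth factor: (1 + 0.004375)^216 ≈ 2.567515813953; balance ≈ 1,279,264.7543.
Account A is larger by 349,939.3401.

Account A, by £349,939.34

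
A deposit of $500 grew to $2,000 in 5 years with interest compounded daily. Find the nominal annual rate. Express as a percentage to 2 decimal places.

27.74%

(1 + r/365)^1825 = 2,000/500 = 4.
1 + r/365 = 4^(1/1825) ≈ 1.00076, so r/365 ≈ 0.000759902.
r ≈ 365·0.000759902 = 27.73642%.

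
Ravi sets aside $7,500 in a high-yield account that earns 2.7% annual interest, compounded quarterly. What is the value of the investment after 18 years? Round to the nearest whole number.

Periodic rate = 2.7%/4 = 0.00675; periods = 4·18 = 72.
A = 7,500·(1 + 0.00675)^72 ≈ 7,500·1.6231473839 ≈ 12,173.6054.

$12,174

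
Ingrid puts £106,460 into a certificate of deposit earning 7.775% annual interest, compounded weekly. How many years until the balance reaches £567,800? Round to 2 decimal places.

21.55 years

(1 + 0.00149519)^(52t) = 567,800/106,460 = 5.3335.
52t·ln(1 + 0.00149519) = ln(5.3335); 52t = 1.674/0.00149408 ≈ 1120.4252.
t ≈ 21.5466 years.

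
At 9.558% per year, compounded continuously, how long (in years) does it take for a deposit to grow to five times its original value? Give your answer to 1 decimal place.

e^(0.09558t) = 5, so 0.09558t = ln 5 ≈ 1.6094.
t ≈ 1.6094/0.09558 ≈ 16.8386.

16.8 years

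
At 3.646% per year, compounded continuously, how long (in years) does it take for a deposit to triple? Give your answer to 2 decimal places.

30.13 years

e^(0.03646t) = 3, so 0.03646t = ln 3 ≈ 1.0986.
t ≈ 1.0986/0.03646 ≈ 30.1320.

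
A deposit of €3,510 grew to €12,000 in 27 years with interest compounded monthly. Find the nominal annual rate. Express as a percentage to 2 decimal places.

The 324-period growth factor is 12,000/3,510 = 3.4188.
r/12 = 3.4188^(1/324) − 1 ≈ 0.00380131, so r ≈ 12·0.00380131 = 4.56158%.

4.56%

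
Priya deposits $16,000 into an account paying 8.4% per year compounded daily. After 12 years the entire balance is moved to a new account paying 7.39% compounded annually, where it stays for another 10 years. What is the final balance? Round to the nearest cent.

$89,428.69

Phase 1: 16,000·(1 + 0.084/365)^4380 ≈ 43,836.7607.
Phase 2: 43,836.7607·(1 + 0.0739)^10 ≈ 89,428.6920.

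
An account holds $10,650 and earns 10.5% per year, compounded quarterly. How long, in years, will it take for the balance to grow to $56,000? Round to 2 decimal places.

(1 + 0.02625)^(4t) = 56,000/10,650 = 5.2582.
4t·ln(1 + 0.02625) = ln(5.2582); 4t = 1.6598/0.0259114 ≈ 64.0565.
t ≈ 16.0141 years.

16.01 years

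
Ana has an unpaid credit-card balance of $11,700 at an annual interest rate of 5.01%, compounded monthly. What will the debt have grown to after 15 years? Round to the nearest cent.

Growth factor = (1 + 0.004175)^180 ≈ 2.1168636788.
A ≈ 11,700 × 2.1168636788 ≈ 24,767.3050.

$24,767.31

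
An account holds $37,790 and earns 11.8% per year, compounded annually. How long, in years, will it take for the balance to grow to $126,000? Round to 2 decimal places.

10.80 years

We need (1 + 0.118)^t = 3.3342, so t = ln 3.3342 / ln 1.118 ≈ 10.7963.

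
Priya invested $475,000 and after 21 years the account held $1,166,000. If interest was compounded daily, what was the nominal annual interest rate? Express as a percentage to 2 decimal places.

(1 + r/365)^7665 = 1,166,000/475,000 = 2.45474.
1 + r/365 = 2.45474^(1/7665) ≈ 1.000117, so r/365 ≈ 0.000117165.
r ≈ 365·0.000117165 = 4.27653%.

4.28%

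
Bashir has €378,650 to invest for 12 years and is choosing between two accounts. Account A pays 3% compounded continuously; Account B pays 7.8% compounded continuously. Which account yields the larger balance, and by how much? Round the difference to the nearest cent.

Account B, by €422,737.18

Account A growth factor: e^(0.03·12) = e^0.36 ≈ 1.43332941456; balance ≈ 542,730.1828.
Account B growth factor: e^(0.078·12) = e^0.936 ≈ 2.54976194523; balance ≈ 965,467.3606.
Account B is larger by 422,737.1777.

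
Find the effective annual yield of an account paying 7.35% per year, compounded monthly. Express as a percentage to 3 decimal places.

One year is 12 periods at 0.006125 each: (1 + 0.006125)^12 ≈ 1.076027.
EAR = 1.076027 − 1 ≈ 7.60273%.

7.603%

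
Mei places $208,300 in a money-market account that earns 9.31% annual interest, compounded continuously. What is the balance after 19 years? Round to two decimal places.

A = P·e^(rt) = 208,300·e^(0.0931·19) = 208,300·e^1.7689.
e^1.7689 ≈ 5.864398973249, so A ≈ 1,221,554.3061.

$1,221,554.31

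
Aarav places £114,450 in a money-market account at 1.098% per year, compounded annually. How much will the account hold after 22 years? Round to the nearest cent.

Growth factor = (1 + 0.01098)^22 ≈ 1.27155869125.
A ≈ 114,450 × 1.27155869125 ≈ 145,529.8922.

£145,529.89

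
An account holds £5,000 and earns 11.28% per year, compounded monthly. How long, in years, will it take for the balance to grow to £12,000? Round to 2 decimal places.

7.80 years

(1 + 0.0094)^(12t) = 12,000/5,000 = 2.4.
12t·ln(1 + 0.0094) = ln(2.4); 12t = 0.87547/0.00935609 ≈ 93.5720.
t ≈ 7.7977 years.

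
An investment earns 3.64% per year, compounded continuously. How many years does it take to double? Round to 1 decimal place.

19.0 years

e^(0.0364t) = 2, so 0.0364t = ln 2 ≈ 0.69315.
t ≈ 0.69315/0.0364 ≈ 19.0425.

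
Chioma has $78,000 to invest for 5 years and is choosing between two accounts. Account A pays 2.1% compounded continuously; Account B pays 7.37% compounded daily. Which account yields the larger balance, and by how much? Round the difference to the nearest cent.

Account B, by $26,114.42

A: e^(0.021·5) = e^0.105 ≈ 1.1107106104, so 78,000 × 1.1107106104 ≈ 86,635.4276.
B: (1 + 0.0737/365)^1825 ≈ 1.44551086901, so 78,000 × 1.44551086901 ≈ 112,749.8478.
Difference ≈ 26,114.4202 in favor of B.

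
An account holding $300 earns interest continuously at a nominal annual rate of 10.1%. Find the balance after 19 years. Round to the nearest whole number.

$2,044

A = P·e^(rt) = 300·e^(0.101·19) = 300·e^1.919.
e^1.919 ≈ 6.81414092, so A ≈ 2,044.2423.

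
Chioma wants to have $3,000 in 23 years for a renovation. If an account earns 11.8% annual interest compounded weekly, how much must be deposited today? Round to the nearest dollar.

Growth factor = (1 + 0.118/52)^1196 ≈ 15.04318861.
P = 3,000/15.04318861 ≈ 199.4258.

$199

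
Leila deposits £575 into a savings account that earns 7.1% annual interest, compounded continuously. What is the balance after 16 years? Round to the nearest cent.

£1,790.71

A = P·e^(rt) = 575·e^(0.071·16) = 575·e^1.136.
e^1.136 ≈ 3.114286273, so A ≈ 1,790.7146.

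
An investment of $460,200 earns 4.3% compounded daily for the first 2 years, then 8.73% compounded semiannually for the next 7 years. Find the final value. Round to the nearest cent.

Phase 1: 460,200·(1 + 0.043/365)^730 ≈ 501,526.3319.
Phase 2: 501,526.3319·(1 + 0.04365)^14 ≈ 912,141.0983.

$912,141.10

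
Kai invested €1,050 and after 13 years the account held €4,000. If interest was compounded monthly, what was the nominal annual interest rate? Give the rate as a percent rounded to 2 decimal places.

(1 + r/12)^156 = 4,000/1,050 = 3.80952.
1 + r/12 = 3.80952^(1/156) ≈ 1.008611, so r/12 ≈ 0.0086106.
r ≈ 12·0.0086106 = 10.33273%.

10.33%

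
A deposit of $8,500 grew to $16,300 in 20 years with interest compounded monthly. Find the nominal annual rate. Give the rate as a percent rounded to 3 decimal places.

The 240-period growth factor is 16,300/8,500 = 1.91765.
r/12 = 1.91765^(1/240) − 1 ≈ 0.0027166, so r ≈ 12·0.0027166 = 3.25991%.

3.260%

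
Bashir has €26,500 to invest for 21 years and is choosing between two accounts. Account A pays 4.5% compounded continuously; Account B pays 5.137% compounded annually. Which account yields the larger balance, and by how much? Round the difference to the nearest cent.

A: e^(0.045·21) = e^0.945 ≈ 2.5728133786, so 26,500 × 2.5728133786 ≈ 68,179.5545.
B: (1 + 0.05137)^21 ≈ 2.8633022392, so 26,500 × 2.8633022392 ≈ 75,877.5093.
Difference ≈ 7,697.9548 in favor of B.

Account B, by €7,697.95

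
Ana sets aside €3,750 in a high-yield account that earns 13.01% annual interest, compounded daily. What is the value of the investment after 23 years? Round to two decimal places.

€74,703.18

Growth factor = (1 + 0.1301/365)^8395 ≈ 19.920848397.
A ≈ 3,750 × 19.920848397 ≈ 74,703.1815.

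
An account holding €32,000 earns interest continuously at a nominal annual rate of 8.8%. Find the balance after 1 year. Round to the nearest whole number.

A = P·e^(rt) = 32,000·e^(0.088·1) = 32,000·e^0.088.
e^0.088 ≈ 1.091988122, so A ≈ 34,943.6199.

€34,944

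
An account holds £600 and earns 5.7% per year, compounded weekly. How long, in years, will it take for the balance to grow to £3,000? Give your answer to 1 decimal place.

(1 + 0.00109615)^(52t) = 3,000/600 = 5.
52t·ln(1 + 0.00109615) = ln(5); 52t = 1.6094/0.00109555 ≈ 1469.0637.
t ≈ 28.2512 years.

28.3 years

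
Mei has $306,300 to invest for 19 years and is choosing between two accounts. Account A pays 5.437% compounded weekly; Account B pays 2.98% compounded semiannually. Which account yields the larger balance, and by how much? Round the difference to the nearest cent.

Account A, by $322,788.73

A: (1 + 0.05437/52)^988 ≈ 2.80805007782, so 306,300 × 2.80805007782 ≈ 860,105.7388.
B: (1 + 0.0149)^38 ≈ 1.7542181305, so 306,300 × 1.7542181305 ≈ 537,317.0134.
Difference ≈ 322,788.7255 in favor of A.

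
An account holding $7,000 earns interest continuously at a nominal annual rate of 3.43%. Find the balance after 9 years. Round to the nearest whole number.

A = P·e^(rt) = 7,000·e^(0.0343·9) = 7,000·e^0.3087.
e^0.3087 ≈ 1.361653813, so A ≈ 9,531.5767.

$9,532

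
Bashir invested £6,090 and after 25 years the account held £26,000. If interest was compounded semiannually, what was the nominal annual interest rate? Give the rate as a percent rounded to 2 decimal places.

The 50-period growth factor is 26,000/6,090 = 4.26929.
r/2 = 4.26929^(1/50) − 1 ≈ 0.0294544, so r ≈ 2·0.0294544 = 5.89088%.

5.89%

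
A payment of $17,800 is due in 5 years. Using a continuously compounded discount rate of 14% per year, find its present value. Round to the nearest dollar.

P = A·e^(−rt) = 17,800·e^(−0.7).
e^(−0.7) ≈ 0.49658530379, so P ≈ 8,839.2184.

$8,839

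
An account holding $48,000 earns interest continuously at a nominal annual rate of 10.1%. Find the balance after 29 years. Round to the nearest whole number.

A = P·e^(rt) = 48,000·e^(0.101·29) = 48,000·e^2.929.
e^2.929 ≈ 18.7089122269, so A ≈ 898,027.7869.

$898,028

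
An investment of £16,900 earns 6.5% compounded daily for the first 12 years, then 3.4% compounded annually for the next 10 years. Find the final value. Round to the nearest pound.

Phase 1: 16,900·(1 + 0.065/365)^4380 ≈ 36,864.3212.
Phase 2: 36,864.3212·(1 + 0.034)^10 ≈ 51,500.5218.

£51,501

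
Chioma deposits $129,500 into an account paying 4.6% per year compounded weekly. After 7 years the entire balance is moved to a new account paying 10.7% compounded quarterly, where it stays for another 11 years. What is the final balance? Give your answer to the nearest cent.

$570,818.55

Phase 1: 129,500·(1 + 0.046/52)^364 ≈ 178,669.6450.
Phase 2: 178,669.6450·(1 + 0.02675)^44 ≈ 570,818.5547.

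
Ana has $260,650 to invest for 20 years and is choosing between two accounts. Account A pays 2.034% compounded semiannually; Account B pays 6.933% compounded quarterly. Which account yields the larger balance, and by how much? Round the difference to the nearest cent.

A: (1 + 0.01017)^40 ≈ 1.49892073756, so 260,650 × 1.49892073756 ≈ 390,693.6902.
B: (1 + 0.0173325)^80 ≈ 3.953971233779, so 260,650 × 3.953971233779 ≈ 1,030,602.6021.
Difference ≈ 639,908.9118 in favor of B.

Account B, by $639,908.91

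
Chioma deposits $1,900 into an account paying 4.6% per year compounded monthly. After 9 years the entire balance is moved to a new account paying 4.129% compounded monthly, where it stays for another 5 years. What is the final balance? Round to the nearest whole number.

Phase 1: 1,900·(1 + 0.046/12)^108 ≈ 2,872.1544.
Phase 2: 2,872.1544·(1 + 0.04129/12)^60 ≈ 3,529.5064.

$3,530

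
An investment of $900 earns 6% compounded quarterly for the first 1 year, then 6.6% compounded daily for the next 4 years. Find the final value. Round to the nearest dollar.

$1,244

Phase 1: 900·(1 + 0.015)^4 ≈ 955.2272.
Phase 2: 955.2272·(1 + 0.066/365)^1460 ≈ 1,243.7986.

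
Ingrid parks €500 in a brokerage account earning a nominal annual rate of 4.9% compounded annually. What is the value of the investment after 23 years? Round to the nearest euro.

€1,502

Growth factor = (1 + 0.049)^23 ≈ 3.004942931.
A ≈ 500 × 3.004942931 ≈ 1,502.4715.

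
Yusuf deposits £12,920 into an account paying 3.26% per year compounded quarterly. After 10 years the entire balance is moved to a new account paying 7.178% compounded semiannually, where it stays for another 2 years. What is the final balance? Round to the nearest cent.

After 10 years at 3.26%: 12,920 × 1.3835860617 ≈ 17,875.9319.
Then 2 years at 7.178%: 17,875.9319 × 1.1514751303 ≈ 20,583.6910.

£20,583.69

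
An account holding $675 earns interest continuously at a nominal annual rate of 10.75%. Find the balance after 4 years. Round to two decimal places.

A = P·e^(rt) = 675·e^(0.1075·4) = 675·e^0.43.
e^0.43 ≈ 1.537257524, so A ≈ 1,037.6488.

$1,037.65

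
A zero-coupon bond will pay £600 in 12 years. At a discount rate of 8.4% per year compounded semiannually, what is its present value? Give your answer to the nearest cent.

Periodic rate = 8.4%/2 = 0.042; 24 periods.
P = 600/(1 + 0.042)^24 ≈ 600/2.68426417 ≈ 223.5249.

£223.52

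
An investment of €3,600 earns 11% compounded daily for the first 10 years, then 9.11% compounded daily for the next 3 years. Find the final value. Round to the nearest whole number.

After 10 years at 11%: 3,600 × 3.0036682144 ≈ 10,813.2056.
Then 3 years at 9.11%: 10,813.2056 × 1.3142496565 ≈ 14,211.2517.

€14,211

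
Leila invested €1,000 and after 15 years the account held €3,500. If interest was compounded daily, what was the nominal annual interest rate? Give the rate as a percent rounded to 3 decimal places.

(1 + r/365)^5475 = 3,500/1,000 = 3.5.
1 + r/365 = 3.5^(1/5475) ≈ 1.000229, so r/365 ≈ 0.000228841.
r ≈ 365·0.000228841 = 8.35271%.

8.353%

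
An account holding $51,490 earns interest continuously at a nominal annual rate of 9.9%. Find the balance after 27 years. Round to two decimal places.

A = P·e^(rt) = 51,490·e^(0.099·27) = 51,490·e^2.673.
e^2.673 ≈ 14.4833541453, so A ≈ 745,747.9049.

$745,747.90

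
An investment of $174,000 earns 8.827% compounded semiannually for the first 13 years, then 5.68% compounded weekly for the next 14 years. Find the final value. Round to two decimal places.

After 13 years at 8.827%: 174,000 × 3.073781546158 ≈ 534,837.9890.
Then 14 years at 5.68%: 534,837.9890 × 2.213922910254 ≈ 1,184,090.0772.

$1,184,090.08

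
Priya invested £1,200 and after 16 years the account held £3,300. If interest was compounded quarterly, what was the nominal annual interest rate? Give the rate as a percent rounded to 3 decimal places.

6.373%

(1 + r/4)^64 = 3,300/1,200 = 2.75.
1 + r/4 = 2.75^(1/64) ≈ 1.015932, so r/4 ≈ 0.0159318.
r ≈ 4·0.0159318 = 6.37274%.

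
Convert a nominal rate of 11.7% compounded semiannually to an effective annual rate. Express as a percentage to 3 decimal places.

EAR = (1 + 11.7%/2)^2 − 1 = (1 + 0.0585)^2 − 1.
(1 + 0.0585)^2 ≈ 1.120422, so EAR ≈ 12.04223%.

12.042%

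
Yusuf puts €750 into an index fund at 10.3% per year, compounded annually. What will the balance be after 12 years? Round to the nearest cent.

Annual rate = 10.3% = 0.103; years = 12.
A = 750·(1 + 0.103)^12 ≈ 750·3.242695354 ≈ 2,432.0215.

€2,432.02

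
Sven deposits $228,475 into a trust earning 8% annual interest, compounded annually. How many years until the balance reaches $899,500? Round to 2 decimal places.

(1 + 0.08)^t = 899,500/228,475 = 3.937.
t·ln(1 + 0.08) = ln(3.937); t = 1.3704/0.076961 ≈ 17.8066.

17.81 years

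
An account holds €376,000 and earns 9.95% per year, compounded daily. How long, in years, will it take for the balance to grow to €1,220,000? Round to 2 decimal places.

(1 + 0.000272603)^(365t) = 1,220,000/376,000 = 3.2447.
365t·ln(1 + 0.000272603) = ln(3.2447); 365t = 1.177/0.000272566 ≈ 4318.2890.
t ≈ 11.8309 years.

11.83 years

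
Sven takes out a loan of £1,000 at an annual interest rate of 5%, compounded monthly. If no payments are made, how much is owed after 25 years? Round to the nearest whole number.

Periodic rate = 5%/12 = 0.00416667; periods = 12·25 = 300.
A = 1,000·(1 + 0.05/12)^300 ≈ 1,000·3.481290452 ≈ 3,481.2905.

£3,481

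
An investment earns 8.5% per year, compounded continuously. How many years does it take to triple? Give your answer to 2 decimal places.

12.92 years

e^(0.085t) = 3, so 0.085t = ln 3 ≈ 1.0986.
t ≈ 1.0986/0.085 ≈ 12.9249.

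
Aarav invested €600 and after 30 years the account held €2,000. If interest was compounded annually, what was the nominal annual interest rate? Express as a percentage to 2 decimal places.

(1 + r)^30 = 2,000/600 = 3.33333.
1 + r = 3.33333^(1/30) ≈ 1.040949, so r ≈ 0.0409486.
r ≈ 4.09486%.

4.09%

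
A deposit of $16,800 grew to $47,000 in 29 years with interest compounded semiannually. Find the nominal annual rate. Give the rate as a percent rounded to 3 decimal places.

3.579%

(1 + r/2)^58 = 47,000/16,800 = 2.79762.
1 + r/2 = 2.79762^(1/58) ≈ 1.017896, so r/2 ≈ 0.0178956.
r ≈ 2·0.0178956 = 3.57913%.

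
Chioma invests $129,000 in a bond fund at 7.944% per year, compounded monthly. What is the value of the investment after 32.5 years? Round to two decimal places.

Periodic rate = 7.944%/12 = 0.00662; periods = 12·32.5 = 390.
A = 129,000·(1 + 0.00662)^390 ≈ 129,000·13.10890500982 ≈ 1,691,048.7463.

$1,691,048.75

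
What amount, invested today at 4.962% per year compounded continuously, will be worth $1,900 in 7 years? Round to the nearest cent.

P = A·e^(−rt) = 1,900·e^(−0.34734).
e^(−0.34734) ≈ 0.7065650553, so P ≈ 1,342.4736.

$1,342.47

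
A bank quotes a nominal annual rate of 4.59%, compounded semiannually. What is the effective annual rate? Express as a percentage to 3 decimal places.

4.643%

One year is 2 periods at 0.02295 each: (1 + 0.02295)^2 ≈ 1.046427.
EAR = 1.046427 − 1 ≈ 4.64267%.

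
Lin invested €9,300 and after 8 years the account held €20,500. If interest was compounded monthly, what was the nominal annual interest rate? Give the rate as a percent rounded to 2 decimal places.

(1 + r/12)^96 = 20,500/9,300 = 2.2043.
1 + r/12 = 2.2043^(1/96) ≈ 1.008267, so r/12 ≈ 0.00826743.
r ≈ 12·0.00826743 = 9.92092%.

9.92%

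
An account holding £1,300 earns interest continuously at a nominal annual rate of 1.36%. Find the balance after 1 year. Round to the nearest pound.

£1,318

A = P·e^(rt) = 1,300·e^(0.0136·1) = 1,300·e^0.0136.
e^0.0136 ≈ 1.013692901, so A ≈ 1,317.8008.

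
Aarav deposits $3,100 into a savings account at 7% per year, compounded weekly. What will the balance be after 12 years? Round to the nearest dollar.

$7,177

Growth factor = (1 + 0.07/52)^624 ≈ 2.315058882.
A ≈ 3,100 × 2.315058882 ≈ 7,176.6825.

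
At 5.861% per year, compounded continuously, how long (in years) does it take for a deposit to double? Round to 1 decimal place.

e^(0.05861t) = 2, so 0.05861t = ln 2 ≈ 0.69315.
t ≈ 0.69315/0.05861 ≈ 11.8264.

11.8 years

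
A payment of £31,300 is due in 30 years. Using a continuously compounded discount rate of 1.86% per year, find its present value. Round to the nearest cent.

£17,914.64

P = A·e^(−rt) = 31,300·e^(−0.558).
e^(−0.558) ≈ 0.57235262516, so P ≈ 17,914.6372.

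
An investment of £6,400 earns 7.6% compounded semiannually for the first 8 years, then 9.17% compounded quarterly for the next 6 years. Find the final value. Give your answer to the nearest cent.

£20,025.74

Phase 1: 6,400·(1 + 0.038)^16 ≈ 11,623.5190.
Phase 2: 11,623.5190·(1 + 0.022925)^24 ≈ 20,025.7438.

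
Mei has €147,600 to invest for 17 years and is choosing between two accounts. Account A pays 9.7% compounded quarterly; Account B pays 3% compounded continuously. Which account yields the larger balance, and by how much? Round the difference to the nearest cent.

Account A, by €507,025.36

Account A growth factor: (1 + 0.02425)^68 ≈ 5.10042233073; balance ≈ 752,822.3360.
Account B growth factor: e^(0.03·17) = e^0.51 ≈ 1.66529119495; balance ≈ 245,796.9804.
Account A is larger by 507,025.3556.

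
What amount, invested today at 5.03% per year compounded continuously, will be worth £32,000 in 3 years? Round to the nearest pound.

£27,518

P = A·e^(−rt) = 32,000·e^(−0.1509).
e^(−0.1509) ≈ 0.85993368773, so P ≈ 27,517.8780.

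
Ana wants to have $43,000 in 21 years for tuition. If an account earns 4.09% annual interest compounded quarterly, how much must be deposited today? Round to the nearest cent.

$18,295.62

Periodic rate = 4.09%/4 = 0.010225; 84 periods.
P = 43,000/(1 + 0.010225)^84 ≈ 43,000/2.3502896571 ≈ 18,295.6173.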